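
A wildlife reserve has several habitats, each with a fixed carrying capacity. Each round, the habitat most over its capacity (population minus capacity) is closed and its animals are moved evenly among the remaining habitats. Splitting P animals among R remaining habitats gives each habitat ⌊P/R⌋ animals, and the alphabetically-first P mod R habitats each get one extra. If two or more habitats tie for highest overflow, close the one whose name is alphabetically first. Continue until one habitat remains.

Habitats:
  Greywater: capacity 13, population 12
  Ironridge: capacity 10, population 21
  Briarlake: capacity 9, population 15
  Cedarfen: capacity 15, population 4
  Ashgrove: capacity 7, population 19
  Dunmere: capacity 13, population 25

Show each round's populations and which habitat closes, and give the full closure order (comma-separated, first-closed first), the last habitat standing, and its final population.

Round 1: Ashgrove=19 Briarlake=15 Cedarfen=4 Dunmere=25 Greywater=12 Ironridge=21 → close Ashgrove (overflow 12)
  19÷5 = 3 each, +1 to first 4
Round 2: Briarlake=19 Cedarfen=8 Dunmere=29 Greywater=16 Ironridge=24 → close Dunmere (overflow 16)
  29÷4 = 7 each, +1 to first 1
Round 3: Briarlake=27 Cedarfen=15 Greywater=23 Ironridge=31 → close Ironridge (overflow 21)
  31÷3 = 10 each, +1 to first 1
Round 4: Briarlake=38 Cedarfen=25 Greywater=33 → close Briarlake (overflow 29)
  38÷2 = 19 each, +1 to first 0
Round 5: Cedarfen=44 Greywater=52 → close Greywater (overflow 39)
  52÷1 = 52 each, +1 to first 0

Closure order: Ashgrove, Dunmere, Ironridge, Briarlake, Greywater
Last habitat: Cedarfen with 96 animals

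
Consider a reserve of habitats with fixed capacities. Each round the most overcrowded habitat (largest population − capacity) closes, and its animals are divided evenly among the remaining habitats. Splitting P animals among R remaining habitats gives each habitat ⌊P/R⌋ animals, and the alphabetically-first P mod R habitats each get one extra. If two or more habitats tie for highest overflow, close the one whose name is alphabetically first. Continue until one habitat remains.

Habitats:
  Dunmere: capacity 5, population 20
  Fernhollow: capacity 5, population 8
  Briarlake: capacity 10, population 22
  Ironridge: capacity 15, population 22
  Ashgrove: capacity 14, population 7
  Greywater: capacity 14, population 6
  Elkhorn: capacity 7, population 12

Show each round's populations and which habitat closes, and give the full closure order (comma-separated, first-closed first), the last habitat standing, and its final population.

Closure order: Dunmere, Briarlake, Ironridge, Elkhorn, Fernhollow, Ashgrove
Last habitat: Greywater with 97 animals

Round 1: Ashgrove=7 Briarlake=22 Dunmere=20 Elkhorn=12 Fernhollow=8 Greywater=6 Ironridge=22 → close Dunmere (overflow 15)
  20÷6 = 3 each, +1 to first 2
Round 2: Ashgrove=11 Briarlake=26 Elkhorn=15 Fernhollow=11 Greywater=9 Ironridge=25 → close Briarlake (overflow 16)
  26÷5 = 5 each, +1 to first 1
Round 3: Ashgrove=17 Elkhorn=20 Fernhollow=16 Greywater=14 Ironridge=30 → close Ironridge (overflow 15)
  30÷4 = 7 each, +1 to first 2
Round 4: Ashgrove=25 Elkhorn=28 Fernhollow=23 Greywater=21 → close Elkhorn (overflow 21)
  28÷3 = 9 each, +1 to first 1
Round 5: Ashgrove=35 Fernhollow=32 Greywater=30 → close Fernhollow (overflow 27)
  32÷2 = 16 each, +1 to first 0
Round 6: Ashgrove=51 Greywater=46 → close Ashgrove (overflow 37)
  51÷1 = 51 each, +1 to first 0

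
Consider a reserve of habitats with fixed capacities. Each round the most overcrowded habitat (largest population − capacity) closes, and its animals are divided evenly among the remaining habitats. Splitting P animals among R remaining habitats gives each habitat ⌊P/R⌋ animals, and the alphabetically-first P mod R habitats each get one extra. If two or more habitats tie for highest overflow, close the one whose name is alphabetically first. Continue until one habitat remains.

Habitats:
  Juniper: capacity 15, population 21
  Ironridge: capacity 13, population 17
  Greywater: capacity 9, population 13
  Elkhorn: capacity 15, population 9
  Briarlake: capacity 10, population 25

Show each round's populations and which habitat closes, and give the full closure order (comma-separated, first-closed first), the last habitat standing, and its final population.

Round 1: Briarlake=25 Elkhorn=9 Greywater=13 Ironridge=17 Juniper=21 → close Briarlake (overflow 15)
  25÷4 = 6 each, +1 to first 1
Round 2: Elkhorn=16 Greywater=19 Ironridge=23 Juniper=27 → close Juniper (overflow 12)
  27÷3 = 9 each, +1 to first 0
Round 3: Elkhorn=25 Greywater=28 Ironridge=32 → close Greywater (overflow 19)
  28÷2 = 14 each, +1 to first 0
Round 4: Elkhorn=39 Ironridge=46 → close Ironridge (overflow 33)
  46÷1 = 46 each, +1 to first 0

Closure order: Briarlake, Juniper, Greywater, Ironridge
Last habitat: Elkhorn with 85 animals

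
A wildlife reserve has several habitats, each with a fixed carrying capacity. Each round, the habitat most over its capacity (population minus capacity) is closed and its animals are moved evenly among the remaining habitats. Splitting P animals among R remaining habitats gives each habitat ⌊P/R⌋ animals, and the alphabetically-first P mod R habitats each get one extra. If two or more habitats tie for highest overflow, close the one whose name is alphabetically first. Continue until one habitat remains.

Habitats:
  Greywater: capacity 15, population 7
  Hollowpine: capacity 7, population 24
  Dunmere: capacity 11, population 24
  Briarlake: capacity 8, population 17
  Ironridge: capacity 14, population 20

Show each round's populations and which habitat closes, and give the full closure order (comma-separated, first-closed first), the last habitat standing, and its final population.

Closure order: Hollowpine, Dunmere, Briarlake, Ironridge
Last habitat: Greywater with 92 animals

Round 1: Briarlake=17 Dunmere=24 Greywater=7 Hollowpine=24 Ironridge=20 → close Hollowpine (overflow 17)
  24÷4 = 6 each, +1 to first 0
Round 2: Briarlake=23 Dunmere=30 Greywater=13 Ironridge=26 → close Dunmere (overflow 19)
  30÷3 = 10 each, +1 to first 0
Round 3: Briarlake=33 Greywater=23 Ironridge=36 → close Briarlake (overflow 25)
  33÷2 = 16 each, +1 to first 1
Round 4: Greywater=40 Ironridge=52 → close Ironridge (overflow 38)
  52÷1 = 52 each, +1 to first 0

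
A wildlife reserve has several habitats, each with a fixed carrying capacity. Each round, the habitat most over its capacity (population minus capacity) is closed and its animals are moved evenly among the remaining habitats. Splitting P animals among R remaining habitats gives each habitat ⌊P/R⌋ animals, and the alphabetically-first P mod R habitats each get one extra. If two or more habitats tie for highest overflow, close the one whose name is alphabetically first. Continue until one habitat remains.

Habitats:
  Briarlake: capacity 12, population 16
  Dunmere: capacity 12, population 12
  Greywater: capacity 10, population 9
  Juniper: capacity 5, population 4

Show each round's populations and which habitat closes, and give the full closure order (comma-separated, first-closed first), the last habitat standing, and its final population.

Closure order: Briarlake, Dunmere, Greywater
Last habitat: Juniper with 41 animals

Round 1: Briarlake=16 Dunmere=12 Greywater=9 Juniper=4 → close Briarlake (overflow 4)
  16÷3 = 5 each, +1 to first 1
Round 2: Dunmere=18 Greywater=14 Juniper=9 → close Dunmere (overflow 6)
  18÷2 = 9 each, +1 to first 0
Round 3: Greywater=23 Juniper=18 → close Greywater (overflow 13)
  23÷1 = 23 each, +1 to first 0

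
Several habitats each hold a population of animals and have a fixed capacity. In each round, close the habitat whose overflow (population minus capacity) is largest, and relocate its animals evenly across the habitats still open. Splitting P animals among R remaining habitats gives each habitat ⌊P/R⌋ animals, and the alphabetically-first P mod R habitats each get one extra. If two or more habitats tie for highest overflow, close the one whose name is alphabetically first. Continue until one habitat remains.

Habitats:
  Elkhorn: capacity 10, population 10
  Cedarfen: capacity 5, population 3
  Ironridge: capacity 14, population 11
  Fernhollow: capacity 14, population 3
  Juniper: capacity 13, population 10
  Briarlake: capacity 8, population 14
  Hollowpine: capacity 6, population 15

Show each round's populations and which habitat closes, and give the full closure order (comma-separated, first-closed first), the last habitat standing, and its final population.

Closure order: Hollowpine, Briarlake, Elkhorn, Cedarfen, Ironridge, Juniper
Last habitat: Fernhollow with 66 animals

Round 1: Briarlake=14 Cedarfen=3 Elkhorn=10 Fernhollow=3 Hollowpine=15 Ironridge=11 Juniper=10 → close Hollowpine (overflow 9)
  15÷6 = 2 each, +1 to first 3
Round 2: Briarlake=17 Cedarfen=6 Elkhorn=13 Fernhollow=5 Ironridge=13 Juniper=12 → close Briarlake (overflow 9)
  17÷5 = 3 each, +1 to first 2
Round 3: Cedarfen=10 Elkhorn=17 Fernhollow=8 Ironridge=16 Juniper=15 → close Elkhorn (overflow 7)
  17÷4 = 4 each, +1 to first 1
Round 4: Cedarfen=15 Fernhollow=12 Ironridge=20 Juniper=19 → close Cedarfen (overflow 10)
  15÷3 = 5 each, +1 to first 0
Round 5: Fernhollow=17 Ironridge=25 Juniper=24 → close Ironridge (overflow 11)
  25÷2 = 12 each, +1 to first 1
Round 6: Fernhollow=30 Juniper=36 → close Juniper (overflow 23)
  36÷1 = 36 each, +1 to first 0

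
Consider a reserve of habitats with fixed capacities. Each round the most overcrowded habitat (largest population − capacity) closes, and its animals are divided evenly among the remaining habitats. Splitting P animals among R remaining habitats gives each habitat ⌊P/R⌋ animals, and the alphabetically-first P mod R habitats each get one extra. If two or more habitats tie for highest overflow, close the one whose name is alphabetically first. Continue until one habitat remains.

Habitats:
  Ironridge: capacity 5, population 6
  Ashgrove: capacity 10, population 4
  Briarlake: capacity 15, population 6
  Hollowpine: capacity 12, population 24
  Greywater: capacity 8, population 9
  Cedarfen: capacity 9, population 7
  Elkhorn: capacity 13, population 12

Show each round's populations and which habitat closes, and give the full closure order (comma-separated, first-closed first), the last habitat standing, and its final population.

Round 1: Ashgrove=4 Briarlake=6 Cedarfen=7 Elkhorn=12 Greywater=9 Hollowpine=24 Ironridge=6 → close Hollowpine (overflow 12)
  24÷6 = 4 each, +1 to first 0
Round 2: Ashgrove=8 Briarlake=10 Cedarfen=11 Elkhorn=16 Greywater=13 Ironridge=10 → close Greywater (overflow 5)
  13÷5 = 2 each, +1 to first 3
Round 3: Ashgrove=11 Briarlake=13 Cedarfen=14 Elkhorn=18 Ironridge=12 → close Ironridge (overflow 7)
  12÷4 = 3 each, +1 to first 0
Round 4: Ashgrove=14 Briarlake=16 Cedarfen=17 Elkhorn=21 → close Cedarfen (overflow 8)
  17÷3 = 5 each, +1 to first 2
Round 5: Ashgrove=20 Briarlake=22 Elkhorn=26 → close Elkhorn (overflow 13)
  26÷2 = 13 each, +1 to first 0
Round 6: Ashgrove=33 Briarlake=35 → close Ashgrove (overflow 23)
  33÷1 = 33 each, +1 to first 0

Closure order: Hollowpine, Greywater, Ironridge, Cedarfen, Elkhorn, Ashgrove
Last habitat: Briarlake with 68 animals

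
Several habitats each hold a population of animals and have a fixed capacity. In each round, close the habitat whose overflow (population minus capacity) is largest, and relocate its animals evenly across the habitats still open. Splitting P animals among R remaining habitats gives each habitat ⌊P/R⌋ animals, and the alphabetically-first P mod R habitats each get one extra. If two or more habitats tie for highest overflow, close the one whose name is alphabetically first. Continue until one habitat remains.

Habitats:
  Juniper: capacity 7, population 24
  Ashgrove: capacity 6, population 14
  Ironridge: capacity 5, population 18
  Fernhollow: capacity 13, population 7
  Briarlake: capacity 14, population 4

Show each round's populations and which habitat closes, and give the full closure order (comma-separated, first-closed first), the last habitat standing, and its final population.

Closure order: Juniper, Ironridge, Ashgrove, Fernhollow
Last habitat: Briarlake with 67 animals

Round 1: Ashgrove=14 Briarlake=4 Fernhollow=7 Ironridge=18 Juniper=24 → close Juniper (overflow 17)
  24÷4 = 6 each, +1 to first 0
Round 2: Ashgrove=20 Briarlake=10 Fernhollow=13 Ironridge=24 → close Ironridge (overflow 19)
  24÷3 = 8 each, +1 to first 0
Round 3: Ashgrove=28 Briarlake=18 Fernhollow=21 → close Ashgrove (overflow 22)
  28÷2 = 14 each, +1 to first 0
Round 4: Briarlake=32 Fernhollow=35 → close Fernhollow (overflow 22)
  35÷1 = 35 each, +1 to first 0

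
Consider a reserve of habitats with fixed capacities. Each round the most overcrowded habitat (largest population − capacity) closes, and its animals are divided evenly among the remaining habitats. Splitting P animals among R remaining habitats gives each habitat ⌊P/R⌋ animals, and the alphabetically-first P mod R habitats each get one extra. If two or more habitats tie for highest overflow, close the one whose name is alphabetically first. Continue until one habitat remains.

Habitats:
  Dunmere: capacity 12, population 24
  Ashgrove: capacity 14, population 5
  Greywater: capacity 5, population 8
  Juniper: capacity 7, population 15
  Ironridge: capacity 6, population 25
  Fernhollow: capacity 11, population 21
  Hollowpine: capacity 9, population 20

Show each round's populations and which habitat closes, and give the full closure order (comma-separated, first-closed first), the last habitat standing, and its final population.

Round 1: Ashgrove=5 Dunmere=24 Fernhollow=21 Greywater=8 Hollowpine=20 Ironridge=25 Juniper=15 → close Ironridge (overflow 19)
  25÷6 = 4 each, +1 to first 1
Round 2: Ashgrove=10 Dunmere=28 Fernhollow=25 Greywater=12 Hollowpine=24 Juniper=19 → close Dunmere (overflow 16)
  28÷5 = 5 each, +1 to first 3
Round 3: Ashgrove=16 Fernhollow=31 Greywater=18 Hollowpine=29 Juniper=24 → close Fernhollow (overflow 20)
  31÷4 = 7 each, +1 to first 3
Round 4: Ashgrove=24 Greywater=26 Hollowpine=37 Juniper=31 → close Hollowpine (overflow 28)
  37÷3 = 12 each, +1 to first 1
Round 5: Ashgrove=37 Greywater=38 Juniper=43 → close Juniper (overflow 36)
  43÷2 = 21 each, +1 to first 1
Round 6: Ashgrove=59 Greywater=59 → close Greywater (overflow 54)
  59÷1 = 59 each, +1 to first 0

Closure order: Ironridge, Dunmere, Fernhollow, Hollowpine, Juniper, Greywater
Last habitat: Ashgrove with 118 animals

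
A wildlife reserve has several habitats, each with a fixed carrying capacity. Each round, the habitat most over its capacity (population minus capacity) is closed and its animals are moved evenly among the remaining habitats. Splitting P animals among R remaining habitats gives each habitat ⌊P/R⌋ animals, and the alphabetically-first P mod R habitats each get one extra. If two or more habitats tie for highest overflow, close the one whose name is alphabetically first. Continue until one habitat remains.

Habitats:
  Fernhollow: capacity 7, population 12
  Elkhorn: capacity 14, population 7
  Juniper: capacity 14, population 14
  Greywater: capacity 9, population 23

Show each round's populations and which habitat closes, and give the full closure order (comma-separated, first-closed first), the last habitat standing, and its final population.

Round 1: Elkhorn=7 Fernhollow=12 Greywater=23 Juniper=14 → close Greywater (overflow 14)
  23÷3 = 7 each, +1 to first 2
Round 2: Elkhorn=15 Fernhollow=20 Juniper=21 → close Fernhollow (overflow 13)
  20÷2 = 10 each, +1 to first 0
Round 3: Elkhorn=25 Juniper=31 → close Juniper (overflow 17)
  31÷1 = 31 each, +1 to first 0

Closure order: Greywater, Fernhollow, Juniper
Last habitat: Elkhorn with 56 animals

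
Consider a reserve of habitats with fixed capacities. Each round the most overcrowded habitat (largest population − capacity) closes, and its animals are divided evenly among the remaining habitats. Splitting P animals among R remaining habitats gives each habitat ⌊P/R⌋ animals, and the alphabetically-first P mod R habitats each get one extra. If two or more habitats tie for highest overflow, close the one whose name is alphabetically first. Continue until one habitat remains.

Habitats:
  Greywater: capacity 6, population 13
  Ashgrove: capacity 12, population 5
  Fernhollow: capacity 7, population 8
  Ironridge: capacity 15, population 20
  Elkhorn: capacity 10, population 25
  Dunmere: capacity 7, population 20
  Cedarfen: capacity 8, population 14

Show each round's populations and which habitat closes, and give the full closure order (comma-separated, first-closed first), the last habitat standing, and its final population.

Round 1: Ashgrove=5 Cedarfen=14 Dunmere=20 Elkhorn=25 Fernhollow=8 Greywater=13 Ironridge=20 → close Elkhorn (overflow 15)
  25÷6 = 4 each, +1 to first 1
Round 2: Ashgrove=10 Cedarfen=18 Dunmere=24 Fernhollow=12 Greywater=17 Ironridge=24 → close Dunmere (overflow 17)
  24÷5 = 4 each, +1 to first 4
Round 3: Ashgrove=15 Cedarfen=23 Fernhollow=17 Greywater=22 Ironridge=28 → close Greywater (overflow 16)
  22÷4 = 5 each, +1 to first 2
Round 4: Ashgrove=21 Cedarfen=29 Fernhollow=22 Ironridge=33 → close Cedarfen (overflow 21)
  29÷3 = 9 each, +1 to first 2
Round 5: Ashgrove=31 Fernhollow=32 Ironridge=42 → close Ironridge (overflow 27)
  42÷2 = 21 each, +1 to first 0
Round 6: Ashgrove=52 Fernhollow=53 → close Fernhollow (overflow 46)
  53÷1 = 53 each, +1 to first 0

Closure order: Elkhorn, Dunmere, Greywater, Cedarfen, Ironridge, Fernhollow
Last habitat: Ashgrove with 105 animals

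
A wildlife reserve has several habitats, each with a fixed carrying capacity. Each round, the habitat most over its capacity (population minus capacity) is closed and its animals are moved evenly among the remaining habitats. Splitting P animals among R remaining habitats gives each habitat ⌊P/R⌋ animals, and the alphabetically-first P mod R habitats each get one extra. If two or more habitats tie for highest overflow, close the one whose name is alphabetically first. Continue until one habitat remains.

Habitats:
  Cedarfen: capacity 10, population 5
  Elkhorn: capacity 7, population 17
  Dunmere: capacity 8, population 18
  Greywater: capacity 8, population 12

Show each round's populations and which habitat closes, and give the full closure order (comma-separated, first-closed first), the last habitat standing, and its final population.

Round 1: Cedarfen=5 Dunmere=18 Elkhorn=17 Greywater=12 → close Dunmere (overflow 10)
  18÷3 = 6 each, +1 to first 0
Round 2: Cedarfen=11 Elkhorn=23 Greywater=18 → close Elkhorn (overflow 16)
  23÷2 = 11 each, +1 to first 1
Round 3: Cedarfen=23 Greywater=29 → close Greywater (overflow 21)
  29÷1 = 29 each, +1 to first 0

Closure order: Dunmere, Elkhorn, Greywater
Last habitat: Cedarfen with 52 animals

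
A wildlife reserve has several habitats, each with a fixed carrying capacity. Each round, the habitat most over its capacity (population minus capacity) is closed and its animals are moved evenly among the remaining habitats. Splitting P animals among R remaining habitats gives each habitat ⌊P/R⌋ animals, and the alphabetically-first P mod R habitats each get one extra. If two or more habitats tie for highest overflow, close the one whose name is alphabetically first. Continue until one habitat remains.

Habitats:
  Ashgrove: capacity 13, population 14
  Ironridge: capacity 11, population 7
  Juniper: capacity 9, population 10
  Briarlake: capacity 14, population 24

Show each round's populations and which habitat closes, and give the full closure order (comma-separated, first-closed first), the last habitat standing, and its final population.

Closure order: Briarlake, Ashgrove, Juniper
Last habitat: Ironridge with 55 animals

Round 1: Ashgrove=14 Briarlake=24 Ironridge=7 Juniper=10 → close Briarlake (overflow 10)
  24÷3 = 8 each, +1 to first 0
Round 2: Ashgrove=22 Ironridge=15 Juniper=18 → close Ashgrove (overflow 9)
  22÷2 = 11 each, +1 to first 0
Round 3: Ironridge=26 Juniper=29 → close Juniper (overflow 20)
  29÷1 = 29 each, +1 to first 0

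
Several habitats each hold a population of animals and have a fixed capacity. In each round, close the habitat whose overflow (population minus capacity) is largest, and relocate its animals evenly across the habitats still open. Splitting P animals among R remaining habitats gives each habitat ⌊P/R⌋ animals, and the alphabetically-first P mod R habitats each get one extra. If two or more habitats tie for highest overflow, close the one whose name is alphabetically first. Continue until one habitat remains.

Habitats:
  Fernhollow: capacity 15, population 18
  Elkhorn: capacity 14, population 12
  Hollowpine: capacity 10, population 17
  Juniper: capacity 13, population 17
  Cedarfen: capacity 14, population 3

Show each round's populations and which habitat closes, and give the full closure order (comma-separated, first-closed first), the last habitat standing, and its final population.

Closure order: Hollowpine, Juniper, Fernhollow, Elkhorn
Last habitat: Cedarfen with 67 animals

Round 1: Cedarfen=3 Elkhorn=12 Fernhollow=18 Hollowpine=17 Juniper=17 → close Hollowpine (overflow 7)
  17÷4 = 4 each, +1 to first 1
Round 2: Cedarfen=8 Elkhorn=16 Fernhollow=22 Juniper=21 → close Juniper (overflow 8)
  21÷3 = 7 each, +1 to first 0
Round 3: Cedarfen=15 Elkhorn=23 Fernhollow=29 → close Fernhollow (overflow 14)
  29÷2 = 14 each, +1 to first 1
Round 4: Cedarfen=30 Elkhorn=37 → close Elkhorn (overflow 23)
  37÷1 = 37 each, +1 to first 0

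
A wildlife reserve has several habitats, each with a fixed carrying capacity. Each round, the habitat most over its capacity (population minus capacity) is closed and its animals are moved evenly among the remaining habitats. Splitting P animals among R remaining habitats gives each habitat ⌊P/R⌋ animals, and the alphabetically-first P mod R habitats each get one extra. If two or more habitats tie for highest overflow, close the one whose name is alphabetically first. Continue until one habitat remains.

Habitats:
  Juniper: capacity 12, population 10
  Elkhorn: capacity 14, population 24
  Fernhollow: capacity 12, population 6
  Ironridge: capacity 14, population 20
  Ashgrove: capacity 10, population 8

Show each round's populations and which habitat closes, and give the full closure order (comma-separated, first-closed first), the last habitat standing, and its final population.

Closure order: Elkhorn, Ironridge, Ashgrove, Juniper
Last habitat: Fernhollow with 68 animals

Round 1: Ashgrove=8 Elkhorn=24 Fernhollow=6 Ironridge=20 Juniper=10 → close Elkhorn (overflow 10)
  24÷4 = 6 each, +1 to first 0
Round 2: Ashgrove=14 Fernhollow=12 Ironridge=26 Juniper=16 → close Ironridge (overflow 12)
  26÷3 = 8 each, +1 to first 2
Round 3: Ashgrove=23 Fernhollow=21 Juniper=24 → close Ashgrove (overflow 13)
  23÷2 = 11 each, +1 to first 1
Round 4: Fernhollow=33 Juniper=35 → close Juniper (overflow 23)
  35÷1 = 35 each, +1 to first 0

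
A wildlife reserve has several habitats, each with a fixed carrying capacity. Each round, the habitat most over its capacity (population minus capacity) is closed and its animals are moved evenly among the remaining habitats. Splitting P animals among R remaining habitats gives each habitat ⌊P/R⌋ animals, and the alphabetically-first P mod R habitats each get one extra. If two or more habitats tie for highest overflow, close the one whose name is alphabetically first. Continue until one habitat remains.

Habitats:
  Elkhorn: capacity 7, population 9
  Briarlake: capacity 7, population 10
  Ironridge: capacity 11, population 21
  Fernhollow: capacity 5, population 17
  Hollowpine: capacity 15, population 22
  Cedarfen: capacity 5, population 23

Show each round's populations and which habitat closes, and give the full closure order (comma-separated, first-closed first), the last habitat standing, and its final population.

Closure order: Cedarfen, Fernhollow, Ironridge, Hollowpine, Briarlake
Last habitat: Elkhorn with 102 animals

Round 1: Briarlake=10 Cedarfen=23 Elkhorn=9 Fernhollow=17 Hollowpine=22 Ironridge=21 → close Cedarfen (overflow 18)
  23÷5 = 4 each, +1 to first 3
Round 2: Briarlake=15 Elkhorn=14 Fernhollow=22 Hollowpine=26 Ironridge=25 → close Fernhollow (overflow 17)
  22÷4 = 5 each, +1 to first 2
Round 3: Briarlake=21 Elkhorn=20 Hollowpine=31 Ironridge=30 → close Ironridge (overflow 19)
  30÷3 = 10 each, +1 to first 0
Round 4: Briarlake=31 Elkhorn=30 Hollowpine=41 → close Hollowpine (overflow 26)
  41÷2 = 20 each, +1 to first 1
Round 5: Briarlake=52 Elkhorn=50 → close Briarlake (overflow 45)
  52÷1 = 52 each, +1 to first 0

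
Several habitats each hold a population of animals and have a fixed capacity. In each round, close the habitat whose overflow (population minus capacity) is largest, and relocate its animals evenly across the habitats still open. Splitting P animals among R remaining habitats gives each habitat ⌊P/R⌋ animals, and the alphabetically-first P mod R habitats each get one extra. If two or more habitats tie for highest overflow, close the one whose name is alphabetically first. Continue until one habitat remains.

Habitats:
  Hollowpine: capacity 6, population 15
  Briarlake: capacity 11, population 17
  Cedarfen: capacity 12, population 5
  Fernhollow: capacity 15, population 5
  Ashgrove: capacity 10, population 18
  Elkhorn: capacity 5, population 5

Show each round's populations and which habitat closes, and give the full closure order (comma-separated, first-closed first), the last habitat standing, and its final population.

Round 1: Ashgrove=18 Briarlake=17 Cedarfen=5 Elkhorn=5 Fernhollow=5 Hollowpine=15 → close Hollowpine (overflow 9)
  15÷5 = 3 each, +1 to first 0
Round 2: Ashgrove=21 Briarlake=20 Cedarfen=8 Elkhorn=8 Fernhollow=8 → close Ashgrove (overflow 11)
  21÷4 = 5 each, +1 to first 1
Round 3: Briarlake=26 Cedarfen=13 Elkhorn=13 Fernhollow=13 → close Briarlake (overflow 15)
  26÷3 = 8 each, +1 to first 2
Round 4: Cedarfen=22 Elkhorn=22 Fernhollow=21 → close Elkhorn (overflow 17)
  22÷2 = 11 each, +1 to first 0
Round 5: Cedarfen=33 Fernhollow=32 → close Cedarfen (overflow 21)
  33÷1 = 33 each, +1 to first 0

Closure order: Hollowpine, Ashgrove, Briarlake, Elkhorn, Cedarfen
Last habitat: Fernhollow with 65 animals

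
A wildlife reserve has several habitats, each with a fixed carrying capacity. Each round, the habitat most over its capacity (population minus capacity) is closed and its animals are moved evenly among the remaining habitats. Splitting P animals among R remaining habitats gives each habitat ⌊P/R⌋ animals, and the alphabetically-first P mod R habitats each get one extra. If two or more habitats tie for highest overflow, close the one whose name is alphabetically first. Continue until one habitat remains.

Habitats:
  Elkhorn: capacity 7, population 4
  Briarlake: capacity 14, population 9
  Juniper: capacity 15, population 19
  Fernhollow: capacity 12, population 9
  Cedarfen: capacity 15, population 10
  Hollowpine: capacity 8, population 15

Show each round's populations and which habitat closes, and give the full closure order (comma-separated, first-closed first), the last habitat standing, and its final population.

Closure order: Hollowpine, Juniper, Elkhorn, Fernhollow, Briarlake
Last habitat: Cedarfen with 66 animals

Round 1: Briarlake=9 Cedarfen=10 Elkhorn=4 Fernhollow=9 Hollowpine=15 Juniper=19 → close Hollowpine (overflow 7)
  15÷5 = 3 each, +1 to first 0
Round 2: Briarlake=12 Cedarfen=13 Elkhorn=7 Fernhollow=12 Juniper=22 → close Juniper (overflow 7)
  22÷4 = 5 each, +1 to first 2
Round 3: Briarlake=18 Cedarfen=19 Elkhorn=12 Fernhollow=17 → close Elkhorn (overflow 5)
  12÷3 = 4 each, +1 to first 0
Round 4: Briarlake=22 Cedarfen=23 Fernhollow=21 → close Fernhollow (overflow 9)
  21÷2 = 10 each, +1 to first 1
Round 5: Briarlake=33 Cedarfen=33 → close Briarlake (overflow 19)
  33÷1 = 33 each, +1 to first 0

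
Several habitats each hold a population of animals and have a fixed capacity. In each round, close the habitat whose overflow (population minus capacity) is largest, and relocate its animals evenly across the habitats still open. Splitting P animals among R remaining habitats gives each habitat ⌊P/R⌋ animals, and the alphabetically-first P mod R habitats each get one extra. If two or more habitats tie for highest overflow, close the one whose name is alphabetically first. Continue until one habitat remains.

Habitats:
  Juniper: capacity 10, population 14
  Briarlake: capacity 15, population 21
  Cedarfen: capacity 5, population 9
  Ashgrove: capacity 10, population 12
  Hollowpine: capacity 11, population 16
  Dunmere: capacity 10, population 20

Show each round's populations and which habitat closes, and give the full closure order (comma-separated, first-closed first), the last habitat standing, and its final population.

Round 1: Ashgrove=12 Briarlake=21 Cedarfen=9 Dunmere=20 Hollowpine=16 Juniper=14 → close Dunmere (overflow 10)
  20÷5 = 4 each, +1 to first 0
Round 2: Ashgrove=16 Briarlake=25 Cedarfen=13 Hollowpine=20 Juniper=18 → close Briarlake (overflow 10)
  25÷4 = 6 each, +1 to first 1
Round 3: Ashgrove=23 Cedarfen=19 Hollowpine=26 Juniper=24 → close Hollowpine (overflow 15)
  26÷3 = 8 each, +1 to first 2
Round 4: Ashgrove=32 Cedarfen=28 Juniper=32 → close Cedarfen (overflow 23)
  28÷2 = 14 each, +1 to first 0
Round 5: Ashgrove=46 Juniper=46 → close Ashgrove (overflow 36)
  46÷1 = 46 each, +1 to first 0

Closure order: Dunmere, Briarlake, Hollowpine, Cedarfen, Ashgrove
Last habitat: Juniper with 92 animals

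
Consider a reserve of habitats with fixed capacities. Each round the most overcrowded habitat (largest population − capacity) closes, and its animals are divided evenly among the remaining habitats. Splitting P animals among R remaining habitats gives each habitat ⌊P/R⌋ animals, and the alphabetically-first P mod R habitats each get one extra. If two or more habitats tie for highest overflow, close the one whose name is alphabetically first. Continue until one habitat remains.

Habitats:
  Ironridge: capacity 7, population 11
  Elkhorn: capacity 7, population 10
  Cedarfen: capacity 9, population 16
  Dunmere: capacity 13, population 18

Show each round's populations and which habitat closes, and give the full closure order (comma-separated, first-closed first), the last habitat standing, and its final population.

Round 1: Cedarfen=16 Dunmere=18 Elkhorn=10 Ironridge=11 → close Cedarfen (overflow 7)
  16÷3 = 5 each, +1 to first 1
Round 2: Dunmere=24 Elkhorn=15 Ironridge=16 → close Dunmere (overflow 11)
  24÷2 = 12 each, +1 to first 0
Round 3: Elkhorn=27 Ironridge=28 → close Ironridge (overflow 21)
  28÷1 = 28 each, +1 to first 0

Closure order: Cedarfen, Dunmere, Ironridge
Last habitat: Elkhorn with 55 animals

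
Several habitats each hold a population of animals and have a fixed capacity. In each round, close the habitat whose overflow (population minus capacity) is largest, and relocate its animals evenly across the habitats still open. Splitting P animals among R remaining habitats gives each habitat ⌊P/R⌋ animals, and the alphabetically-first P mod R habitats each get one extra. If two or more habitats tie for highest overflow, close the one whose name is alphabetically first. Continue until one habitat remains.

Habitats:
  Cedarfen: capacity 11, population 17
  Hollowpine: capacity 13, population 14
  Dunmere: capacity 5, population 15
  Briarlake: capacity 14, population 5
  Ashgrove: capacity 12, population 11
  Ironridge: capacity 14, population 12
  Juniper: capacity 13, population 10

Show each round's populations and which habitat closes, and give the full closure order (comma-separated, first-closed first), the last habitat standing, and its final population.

Closure order: Dunmere, Cedarfen, Hollowpine, Ashgrove, Ironridge, Juniper
Last habitat: Briarlake with 84 animals

Round 1: Ashgrove=11 Briarlake=5 Cedarfen=17 Dunmere=15 Hollowpine=14 Ironridge=12 Juniper=10 → close Dunmere (overflow 10)
  15÷6 = 2 each, +1 to first 3
Round 2: Ashgrove=14 Briarlake=8 Cedarfen=20 Hollowpine=16 Ironridge=14 Juniper=12 → close Cedarfen (overflow 9)
  20÷5 = 4 each, +1 to first 0
Round 3: Ashgrove=18 Briarlake=12 Hollowpine=20 Ironridge=18 Juniper=16 → close Hollowpine (overflow 7)
  20÷4 = 5 each, +1 to first 0
Round 4: Ashgrove=23 Briarlake=17 Ironridge=23 Juniper=21 → close Ashgrove (overflow 11)
  23÷3 = 7 each, +1 to first 2
Round 5: Briarlake=25 Ironridge=31 Juniper=28 → close Ironridge (overflow 17)
  31÷2 = 15 each, +1 to first 1
Round 6: Briarlake=41 Juniper=43 → close Juniper (overflow 30)
  43÷1 = 43 each, +1 to first 0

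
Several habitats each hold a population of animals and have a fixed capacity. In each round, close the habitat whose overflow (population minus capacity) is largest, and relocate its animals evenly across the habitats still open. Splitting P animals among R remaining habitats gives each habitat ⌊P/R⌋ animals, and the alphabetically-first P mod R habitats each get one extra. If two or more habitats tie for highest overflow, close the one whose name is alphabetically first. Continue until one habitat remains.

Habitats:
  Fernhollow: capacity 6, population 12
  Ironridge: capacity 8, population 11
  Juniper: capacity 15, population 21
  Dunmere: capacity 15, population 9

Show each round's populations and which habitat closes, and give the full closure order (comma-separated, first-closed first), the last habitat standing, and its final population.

Round 1: Dunmere=9 Fernhollow=12 Ironridge=11 Juniper=21 → close Fernhollow (overflow 6)
  12÷3 = 4 each, +1 to first 0
Round 2: Dunmere=13 Ironridge=15 Juniper=25 → close Juniper (overflow 10)
  25÷2 = 12 each, +1 to first 1
Round 3: Dunmere=26 Ironridge=27 → close Ironridge (overflow 19)
  27÷1 = 27 each, +1 to first 0

Closure order: Fernhollow, Juniper, Ironridge
Last habitat: Dunmere with 53 animals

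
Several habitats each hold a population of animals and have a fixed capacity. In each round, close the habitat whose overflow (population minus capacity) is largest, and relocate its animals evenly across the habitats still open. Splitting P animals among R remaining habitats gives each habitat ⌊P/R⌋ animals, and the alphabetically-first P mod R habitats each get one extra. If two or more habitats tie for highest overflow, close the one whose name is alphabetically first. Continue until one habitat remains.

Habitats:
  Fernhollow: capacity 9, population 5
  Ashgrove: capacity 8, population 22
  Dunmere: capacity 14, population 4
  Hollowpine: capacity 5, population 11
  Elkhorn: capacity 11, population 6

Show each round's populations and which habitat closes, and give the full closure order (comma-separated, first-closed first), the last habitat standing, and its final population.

Closure order: Ashgrove, Hollowpine, Elkhorn, Fernhollow
Last habitat: Dunmere with 48 animals

Round 1: Ashgrove=22 Dunmere=4 Elkhorn=6 Fernhollow=5 Hollowpine=11 → close Ashgrove (overflow 14)
  22÷4 = 5 each, +1 to first 2
Round 2: Dunmere=10 Elkhorn=12 Fernhollow=10 Hollowpine=16 → close Hollowpine (overflow 11)
  16÷3 = 5 each, +1 to first 1
Round 3: Dunmere=16 Elkhorn=17 Fernhollow=15 → close Elkhorn (overflow 6)
  17÷2 = 8 each, +1 to first 1
Round 4: Dunmere=25 Fernhollow=23 → close Fernhollow (overflow 14)
  23÷1 = 23 each, +1 to first 0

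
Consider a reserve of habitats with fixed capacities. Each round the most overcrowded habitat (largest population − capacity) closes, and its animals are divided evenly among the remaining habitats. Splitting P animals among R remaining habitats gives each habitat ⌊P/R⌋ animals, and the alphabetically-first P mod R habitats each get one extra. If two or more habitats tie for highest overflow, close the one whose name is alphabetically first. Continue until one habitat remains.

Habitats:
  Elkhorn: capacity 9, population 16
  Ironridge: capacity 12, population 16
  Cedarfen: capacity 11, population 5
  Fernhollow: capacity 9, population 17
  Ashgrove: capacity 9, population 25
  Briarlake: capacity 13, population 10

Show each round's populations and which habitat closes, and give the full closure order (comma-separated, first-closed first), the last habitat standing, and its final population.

Closure order: Ashgrove, Fernhollow, Elkhorn, Ironridge, Briarlake
Last habitat: Cedarfen with 89 animals

Round 1: Ashgrove=25 Briarlake=10 Cedarfen=5 Elkhorn=16 Fernhollow=17 Ironridge=16 → close Ashgrove (overflow 16)
  25÷5 = 5 each, +1 to first 0
Round 2: Briarlake=15 Cedarfen=10 Elkhorn=21 Fernhollow=22 Ironridge=21 → close Fernhollow (overflow 13)
  22÷4 = 5 each, +1 to first 2
Round 3: Briarlake=21 Cedarfen=16 Elkhorn=26 Ironridge=26 → close Elkhorn (overflow 17)
  26÷3 = 8 each, +1 to first 2
Round 4: Briarlake=30 Cedarfen=25 Ironridge=34 → close Ironridge (overflow 22)
  34÷2 = 17 each, +1 to first 0
Round 5: Briarlake=47 Cedarfen=42 → close Briarlake (overflow 34)
  47÷1 = 47 each, +1 to first 0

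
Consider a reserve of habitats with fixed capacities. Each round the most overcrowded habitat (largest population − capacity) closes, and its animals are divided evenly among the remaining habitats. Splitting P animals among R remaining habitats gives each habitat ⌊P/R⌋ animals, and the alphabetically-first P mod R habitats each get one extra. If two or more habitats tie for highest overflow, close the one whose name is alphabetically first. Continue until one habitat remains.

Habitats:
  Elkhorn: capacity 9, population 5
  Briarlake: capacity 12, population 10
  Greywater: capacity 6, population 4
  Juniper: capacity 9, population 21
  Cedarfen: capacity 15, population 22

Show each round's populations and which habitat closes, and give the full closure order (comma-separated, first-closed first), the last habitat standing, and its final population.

Round 1: Briarlake=10 Cedarfen=22 Elkhorn=5 Greywater=4 Juniper=21 → close Juniper (overflow 12)
  21÷4 = 5 each, +1 to first 1
Round 2: Briarlake=16 Cedarfen=27 Elkhorn=10 Greywater=9 → close Cedarfen (overflow 12)
  27÷3 = 9 each, +1 to first 0
Round 3: Briarlake=25 Elkhorn=19 Greywater=18 → close Briarlake (overflow 13)
  25÷2 = 12 each, +1 to first 1
Round 4: Elkhorn=32 Greywater=30 → close Greywater (overflow 24)
  30÷1 = 30 each, +1 to first 0

Closure order: Juniper, Cedarfen, Briarlake, Greywater
Last habitat: Elkhorn with 62 animals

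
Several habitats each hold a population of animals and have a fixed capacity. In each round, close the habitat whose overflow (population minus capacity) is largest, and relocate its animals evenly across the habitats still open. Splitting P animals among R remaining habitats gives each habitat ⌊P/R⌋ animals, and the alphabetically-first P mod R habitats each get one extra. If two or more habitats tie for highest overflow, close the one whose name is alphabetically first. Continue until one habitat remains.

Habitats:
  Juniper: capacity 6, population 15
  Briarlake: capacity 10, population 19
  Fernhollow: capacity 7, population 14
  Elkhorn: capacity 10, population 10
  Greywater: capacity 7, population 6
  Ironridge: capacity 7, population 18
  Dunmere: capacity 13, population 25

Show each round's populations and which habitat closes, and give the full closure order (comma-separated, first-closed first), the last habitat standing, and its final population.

Closure order: Dunmere, Ironridge, Briarlake, Juniper, Fernhollow, Elkhorn
Last habitat: Greywater with 107 animals

Round 1: Briarlake=19 Dunmere=25 Elkhorn=10 Fernhollow=14 Greywater=6 Ironridge=18 Juniper=15 → close Dunmere (overflow 12)
  25÷6 = 4 each, +1 to first 1
Round 2: Briarlake=24 Elkhorn=14 Fernhollow=18 Greywater=10 Ironridge=22 Juniper=19 → close Ironridge (overflow 15)
  22÷5 = 4 each, +1 to first 2
Round 3: Briarlake=29 Elkhorn=19 Fernhollow=22 Greywater=14 Juniper=23 → close Briarlake (overflow 19)
  29÷4 = 7 each, +1 to first 1
Round 4: Elkhorn=27 Fernhollow=29 Greywater=21 Juniper=30 → close Juniper (overflow 24)
  30÷3 = 10 each, +1 to first 0
Round 5: Elkhorn=37 Fernhollow=39 Greywater=31 → close Fernhollow (overflow 32)
  39÷2 = 19 each, +1 to first 1
Round 6: Elkhorn=57 Greywater=50 → close Elkhorn (overflow 47)
  57÷1 = 57 each, +1 to first 0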